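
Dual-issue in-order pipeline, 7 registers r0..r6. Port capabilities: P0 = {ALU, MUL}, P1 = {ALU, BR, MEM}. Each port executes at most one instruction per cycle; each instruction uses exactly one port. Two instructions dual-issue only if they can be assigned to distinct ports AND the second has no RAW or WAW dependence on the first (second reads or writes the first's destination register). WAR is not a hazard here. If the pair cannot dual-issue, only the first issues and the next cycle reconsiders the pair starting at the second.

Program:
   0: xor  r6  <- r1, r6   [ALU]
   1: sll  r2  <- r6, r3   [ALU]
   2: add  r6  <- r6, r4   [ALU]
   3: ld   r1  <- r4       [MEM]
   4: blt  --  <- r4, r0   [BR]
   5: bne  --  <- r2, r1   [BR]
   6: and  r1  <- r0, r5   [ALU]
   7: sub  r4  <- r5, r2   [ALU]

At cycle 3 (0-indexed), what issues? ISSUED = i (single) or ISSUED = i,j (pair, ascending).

ISSUED = 4

#0 head=0: xor.ALU i0 RAW r6
#1 head=1: sll.ALU+add.ALU i1&i2 pair
#2 head=3: ld.MEM i3 no-port MEM/BR
#3 head=4: blt.BR i4 no-port BR/BR
#4 head=5: bne.BR+and.ALU i5&i6 pair
#5 head=7: sub.ALU i7 tail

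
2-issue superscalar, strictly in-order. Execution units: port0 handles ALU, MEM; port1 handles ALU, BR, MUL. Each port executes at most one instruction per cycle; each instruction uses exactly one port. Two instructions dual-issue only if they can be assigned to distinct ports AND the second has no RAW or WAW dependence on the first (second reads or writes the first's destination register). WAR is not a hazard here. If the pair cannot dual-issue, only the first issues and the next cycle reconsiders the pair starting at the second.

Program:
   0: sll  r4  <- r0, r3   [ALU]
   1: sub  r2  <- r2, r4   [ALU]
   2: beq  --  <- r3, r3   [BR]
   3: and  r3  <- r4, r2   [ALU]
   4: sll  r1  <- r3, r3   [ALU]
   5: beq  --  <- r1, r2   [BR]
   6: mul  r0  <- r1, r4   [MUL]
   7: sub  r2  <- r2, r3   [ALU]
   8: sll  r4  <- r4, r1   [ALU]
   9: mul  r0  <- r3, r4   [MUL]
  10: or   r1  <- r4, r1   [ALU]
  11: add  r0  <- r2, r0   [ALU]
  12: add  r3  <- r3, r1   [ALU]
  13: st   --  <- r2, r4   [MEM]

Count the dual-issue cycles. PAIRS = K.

PAIRS = 4

t=0 i0:sll.ALU ; RAW r4
t=1 i1/i2:sub.ALU;beq.BR ; pair
t=2 i3:and.ALU ; RAW r3
t=3 i4:sll.ALU ; RAW r1
t=4 i5:beq.BR ; no-port BR/MUL
t=5 i6/i7:mul.MUL;sub.ALU ; pair
t=6 i8:sll.ALU ; RAW r4
t=7 i9/i10:mul.MUL;or.ALU ; pair
t=8 i11/i12:add.ALU;add.ALU ; pair
t=9 i13:st.MEM ; tail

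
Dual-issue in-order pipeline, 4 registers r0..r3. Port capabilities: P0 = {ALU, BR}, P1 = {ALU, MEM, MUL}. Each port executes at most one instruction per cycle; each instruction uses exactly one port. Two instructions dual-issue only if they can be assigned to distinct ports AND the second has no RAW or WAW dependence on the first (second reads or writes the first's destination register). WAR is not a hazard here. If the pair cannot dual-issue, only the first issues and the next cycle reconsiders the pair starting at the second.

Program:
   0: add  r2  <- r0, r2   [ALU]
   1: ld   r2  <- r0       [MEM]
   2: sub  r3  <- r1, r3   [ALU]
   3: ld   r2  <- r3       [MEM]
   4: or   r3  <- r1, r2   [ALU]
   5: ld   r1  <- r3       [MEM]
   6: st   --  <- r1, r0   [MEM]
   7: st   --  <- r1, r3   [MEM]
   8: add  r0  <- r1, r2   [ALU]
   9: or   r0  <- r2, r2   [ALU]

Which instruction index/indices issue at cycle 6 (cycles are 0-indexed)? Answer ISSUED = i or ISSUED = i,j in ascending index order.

ISSUED = 7,8

0. add.ALU @i0  | WAW r2
1. ld.MEM/sub.ALU @i1,i2  | 2-wide
2. ld.MEM @i3  | RAW r2
3. or.ALU @i4  | RAW r3
4. ld.MEM @i5  | no-port MEM/MEM
5. st.MEM @i6  | no-port MEM/MEM
6. st.MEM/add.ALU @i7,i8  | 2-wide
7. or.ALU @i9  | tail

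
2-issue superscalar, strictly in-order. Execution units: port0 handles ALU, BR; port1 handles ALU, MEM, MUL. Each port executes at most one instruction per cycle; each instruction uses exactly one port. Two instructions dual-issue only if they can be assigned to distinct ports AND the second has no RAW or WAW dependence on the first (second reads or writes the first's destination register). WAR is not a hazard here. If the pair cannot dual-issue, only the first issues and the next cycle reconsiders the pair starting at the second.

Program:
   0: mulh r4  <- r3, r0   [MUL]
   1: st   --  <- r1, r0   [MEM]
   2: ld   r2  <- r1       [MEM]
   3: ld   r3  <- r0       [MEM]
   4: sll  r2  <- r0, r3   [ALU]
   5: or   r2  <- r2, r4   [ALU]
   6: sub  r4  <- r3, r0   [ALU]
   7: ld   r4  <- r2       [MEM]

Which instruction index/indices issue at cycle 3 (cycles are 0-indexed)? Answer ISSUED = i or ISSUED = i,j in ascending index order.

ISSUED = 3

c0: i0 mulh  no-port MUL/MEM
c1: i1 st  no-port MEM/MEM
c2: i2 ld  no-port MEM/MEM
c3: i3 ld  RAW r3
c4: i4 sll  RAW+WAW r2
c5: i5&i6 or sub  dual
c6: i7 ld  tail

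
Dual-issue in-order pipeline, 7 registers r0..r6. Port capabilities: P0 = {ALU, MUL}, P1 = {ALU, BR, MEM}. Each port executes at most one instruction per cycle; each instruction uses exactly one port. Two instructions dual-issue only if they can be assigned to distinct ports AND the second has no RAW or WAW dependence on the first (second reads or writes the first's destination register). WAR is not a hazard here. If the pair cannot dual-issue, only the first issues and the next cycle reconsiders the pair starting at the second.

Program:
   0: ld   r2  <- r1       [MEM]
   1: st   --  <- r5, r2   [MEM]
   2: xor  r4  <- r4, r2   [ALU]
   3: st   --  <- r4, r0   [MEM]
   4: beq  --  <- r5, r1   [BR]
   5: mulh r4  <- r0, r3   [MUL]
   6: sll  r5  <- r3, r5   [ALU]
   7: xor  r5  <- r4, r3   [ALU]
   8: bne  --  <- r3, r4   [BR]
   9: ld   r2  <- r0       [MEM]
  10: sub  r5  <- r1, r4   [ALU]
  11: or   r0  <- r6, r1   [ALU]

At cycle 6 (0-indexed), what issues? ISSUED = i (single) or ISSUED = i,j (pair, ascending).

  cy0 -> i0 (ld) no-port MEM/MEM
  cy1 -> i1+i2 (st+xor) dual
  cy2 -> i3 (st) no-port MEM/BR
  cy3 -> i4+i5 (beq+mulh) dual
  cy4 -> i6 (sll) WAW r5
  cy5 -> i7+i8 (xor+bne) dual
  cy6 -> i9+i10 (ld+sub) dual
  cy7 -> i11 (or) tail

ISSUED = 9,10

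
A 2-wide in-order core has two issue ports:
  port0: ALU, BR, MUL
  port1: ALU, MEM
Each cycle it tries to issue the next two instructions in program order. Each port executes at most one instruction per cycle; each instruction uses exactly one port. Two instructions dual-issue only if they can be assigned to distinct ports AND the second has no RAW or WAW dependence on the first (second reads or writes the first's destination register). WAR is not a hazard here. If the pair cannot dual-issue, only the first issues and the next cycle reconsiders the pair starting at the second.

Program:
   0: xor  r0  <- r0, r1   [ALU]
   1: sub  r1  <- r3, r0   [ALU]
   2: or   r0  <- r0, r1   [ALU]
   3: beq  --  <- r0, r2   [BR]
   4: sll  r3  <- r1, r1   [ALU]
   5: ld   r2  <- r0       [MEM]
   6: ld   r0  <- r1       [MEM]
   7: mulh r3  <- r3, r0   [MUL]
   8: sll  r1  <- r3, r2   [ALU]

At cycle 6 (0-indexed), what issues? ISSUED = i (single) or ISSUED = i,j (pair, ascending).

c0: i0 xor.ALU  RAW r0
c1: i1 sub.ALU  RAW r1
c2: i2 or.ALU  RAW r0
c3: i3&i4 beq.BR;sll.ALU  pair
c4: i5 ld.MEM  no-port MEM/MEM
c5: i6 ld.MEM  RAW r0
c6: i7 mulh.MUL  RAW r3
c7: i8 sll.ALU  tail

ISSUED = 7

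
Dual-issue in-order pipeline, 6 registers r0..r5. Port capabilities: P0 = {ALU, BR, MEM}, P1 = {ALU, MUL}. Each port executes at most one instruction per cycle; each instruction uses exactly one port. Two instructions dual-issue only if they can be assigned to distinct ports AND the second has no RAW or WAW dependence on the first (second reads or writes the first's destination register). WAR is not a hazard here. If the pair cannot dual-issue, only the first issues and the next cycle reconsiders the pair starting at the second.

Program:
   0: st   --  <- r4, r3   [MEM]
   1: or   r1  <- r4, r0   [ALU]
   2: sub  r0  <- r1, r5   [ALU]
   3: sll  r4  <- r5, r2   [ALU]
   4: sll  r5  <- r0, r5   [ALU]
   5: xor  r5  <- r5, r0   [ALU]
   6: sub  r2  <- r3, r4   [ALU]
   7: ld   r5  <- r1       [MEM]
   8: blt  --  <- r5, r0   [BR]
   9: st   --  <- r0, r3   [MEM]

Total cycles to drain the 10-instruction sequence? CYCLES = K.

CYCLES = 7

c0: i0&i1 st;or  pair
c1: i2&i3 sub;sll  pair
c2: i4 sll  RAW+WAW r5
c3: i5&i6 xor;sub  pair
c4: i7 ld  no-port MEM/BR
c5: i8 blt  no-port BR/MEM
c6: i9 st  tail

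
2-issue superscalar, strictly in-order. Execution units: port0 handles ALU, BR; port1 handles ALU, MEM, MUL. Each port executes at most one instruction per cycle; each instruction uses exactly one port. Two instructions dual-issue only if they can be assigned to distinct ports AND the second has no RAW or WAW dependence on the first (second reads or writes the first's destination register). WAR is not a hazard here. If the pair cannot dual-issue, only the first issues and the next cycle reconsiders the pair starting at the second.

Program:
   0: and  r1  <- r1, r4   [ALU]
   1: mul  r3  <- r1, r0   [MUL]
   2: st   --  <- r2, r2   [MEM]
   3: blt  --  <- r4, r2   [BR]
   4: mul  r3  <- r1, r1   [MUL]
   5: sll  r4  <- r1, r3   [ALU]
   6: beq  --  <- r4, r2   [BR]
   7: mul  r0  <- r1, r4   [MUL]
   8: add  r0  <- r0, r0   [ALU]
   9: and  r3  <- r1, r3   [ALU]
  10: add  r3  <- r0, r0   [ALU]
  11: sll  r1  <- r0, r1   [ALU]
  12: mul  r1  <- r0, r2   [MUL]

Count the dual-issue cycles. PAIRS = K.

PAIRS = 4

  cy0 -> i0 (and.ALU) RAW r1
  cy1 -> i1 (mul.MUL) no-port MUL/MEM
  cy2 -> i2+i3 (st.MEM/blt.BR) dual
  cy3 -> i4 (mul.MUL) RAW r3
  cy4 -> i5 (sll.ALU) RAW r4
  cy5 -> i6+i7 (beq.BR/mul.MUL) dual
  cy6 -> i8+i9 (add.ALU/and.ALU) dual
  cy7 -> i10+i11 (add.ALU/sll.ALU) dual
  cy8 -> i12 (mul.MUL) tail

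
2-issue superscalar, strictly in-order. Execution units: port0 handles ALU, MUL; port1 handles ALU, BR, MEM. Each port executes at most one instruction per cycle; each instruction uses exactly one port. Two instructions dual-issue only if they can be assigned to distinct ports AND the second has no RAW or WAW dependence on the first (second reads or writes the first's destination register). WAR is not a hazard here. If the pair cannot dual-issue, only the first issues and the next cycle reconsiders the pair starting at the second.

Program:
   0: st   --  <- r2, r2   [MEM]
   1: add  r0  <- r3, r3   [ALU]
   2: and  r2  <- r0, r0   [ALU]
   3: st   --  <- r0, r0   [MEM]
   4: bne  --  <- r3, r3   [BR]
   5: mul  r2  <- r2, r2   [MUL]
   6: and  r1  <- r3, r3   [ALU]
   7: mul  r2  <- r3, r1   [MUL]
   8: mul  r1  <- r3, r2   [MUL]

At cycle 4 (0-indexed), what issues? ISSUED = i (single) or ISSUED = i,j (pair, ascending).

ISSUED = 7

#0 head=0: st add i0&i1 pair
#1 head=2: and st i2&i3 pair
#2 head=4: bne mul i4&i5 pair
#3 head=6: and i6 RAW r1
#4 head=7: mul i7 no-port MUL/MUL
#5 head=8: mul i8 tail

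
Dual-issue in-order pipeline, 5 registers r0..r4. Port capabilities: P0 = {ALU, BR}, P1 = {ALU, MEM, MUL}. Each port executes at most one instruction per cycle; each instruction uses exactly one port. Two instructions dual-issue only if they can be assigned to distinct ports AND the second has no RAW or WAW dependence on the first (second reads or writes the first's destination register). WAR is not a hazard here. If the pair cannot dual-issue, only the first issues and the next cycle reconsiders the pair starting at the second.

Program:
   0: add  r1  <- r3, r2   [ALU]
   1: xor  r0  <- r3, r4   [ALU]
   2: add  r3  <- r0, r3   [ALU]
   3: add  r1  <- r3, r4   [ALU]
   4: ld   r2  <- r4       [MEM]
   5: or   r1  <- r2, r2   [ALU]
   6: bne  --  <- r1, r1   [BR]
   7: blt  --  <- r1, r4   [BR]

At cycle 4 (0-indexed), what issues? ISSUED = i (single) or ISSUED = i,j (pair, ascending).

ISSUED = 6

0. add xor @i0/i1  | pair
1. add @i2  | RAW r3
2. add ld @i3/i4  | pair
3. or @i5  | RAW r1
4. bne @i6  | no-port BR/BR
5. blt @i7  | tail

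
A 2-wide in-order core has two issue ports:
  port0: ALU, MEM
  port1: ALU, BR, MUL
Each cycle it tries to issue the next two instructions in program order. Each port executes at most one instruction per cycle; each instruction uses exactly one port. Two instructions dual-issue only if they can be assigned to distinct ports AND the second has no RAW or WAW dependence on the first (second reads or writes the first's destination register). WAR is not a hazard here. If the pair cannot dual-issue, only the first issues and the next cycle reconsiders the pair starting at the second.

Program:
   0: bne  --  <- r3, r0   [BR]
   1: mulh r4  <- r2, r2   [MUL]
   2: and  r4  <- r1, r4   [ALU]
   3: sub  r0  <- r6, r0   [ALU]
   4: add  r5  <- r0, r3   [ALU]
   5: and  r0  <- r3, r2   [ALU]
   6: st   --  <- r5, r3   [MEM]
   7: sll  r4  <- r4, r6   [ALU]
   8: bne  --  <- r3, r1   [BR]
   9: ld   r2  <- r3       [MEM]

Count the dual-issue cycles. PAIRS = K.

PAIRS = 4

t=0 i0:bne ; no-port BR/MUL
t=1 i1:mulh ; RAW+WAW r4
t=2 i2&i3:and sub ; 2-wide
t=3 i4&i5:add and ; 2-wide
t=4 i6&i7:st sll ; 2-wide
t=5 i8&i9:bne ld ; 2-wide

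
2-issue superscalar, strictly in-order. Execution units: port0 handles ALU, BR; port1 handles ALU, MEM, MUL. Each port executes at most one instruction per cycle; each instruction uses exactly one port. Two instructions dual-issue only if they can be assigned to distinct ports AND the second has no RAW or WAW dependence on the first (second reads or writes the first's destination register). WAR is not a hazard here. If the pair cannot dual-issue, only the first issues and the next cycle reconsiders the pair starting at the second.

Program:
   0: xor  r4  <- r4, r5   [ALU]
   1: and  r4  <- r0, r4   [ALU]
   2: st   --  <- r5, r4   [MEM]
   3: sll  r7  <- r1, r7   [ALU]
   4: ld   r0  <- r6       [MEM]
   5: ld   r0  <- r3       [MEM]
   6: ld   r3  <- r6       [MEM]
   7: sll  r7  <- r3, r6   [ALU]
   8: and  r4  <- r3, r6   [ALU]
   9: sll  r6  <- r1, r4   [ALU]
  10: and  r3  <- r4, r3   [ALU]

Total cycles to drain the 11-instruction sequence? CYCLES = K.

CYCLES = 8

0. xor.ALU @i0  | RAW+WAW r4
1. and.ALU @i1  | RAW r4
2. st.MEM;sll.ALU @i2+i3  | pair
3. ld.MEM @i4  | no-port MEM/MEM
4. ld.MEM @i5  | no-port MEM/MEM
5. ld.MEM @i6  | RAW r3
6. sll.ALU;and.ALU @i7+i8  | pair
7. sll.ALU;and.ALU @i9+i10  | pair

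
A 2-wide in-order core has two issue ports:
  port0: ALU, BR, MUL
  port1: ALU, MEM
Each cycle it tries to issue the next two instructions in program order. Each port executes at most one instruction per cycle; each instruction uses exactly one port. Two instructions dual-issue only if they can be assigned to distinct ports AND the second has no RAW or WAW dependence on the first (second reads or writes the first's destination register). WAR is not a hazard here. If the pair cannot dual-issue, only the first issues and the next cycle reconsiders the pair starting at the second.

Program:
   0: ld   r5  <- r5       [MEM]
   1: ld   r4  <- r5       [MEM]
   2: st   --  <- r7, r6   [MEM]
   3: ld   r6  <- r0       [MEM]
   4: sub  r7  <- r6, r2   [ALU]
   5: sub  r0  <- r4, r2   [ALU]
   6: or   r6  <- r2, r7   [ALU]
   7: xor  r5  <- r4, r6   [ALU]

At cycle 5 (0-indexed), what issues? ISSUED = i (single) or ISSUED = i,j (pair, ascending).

0. ld.MEM @i0  | no-port MEM/MEM
1. ld.MEM @i1  | no-port MEM/MEM
2. st.MEM @i2  | no-port MEM/MEM
3. ld.MEM @i3  | RAW r6
4. sub.ALU+sub.ALU @i4&i5  | pair
5. or.ALU @i6  | RAW r6
6. xor.ALU @i7  | tail

ISSUED = 6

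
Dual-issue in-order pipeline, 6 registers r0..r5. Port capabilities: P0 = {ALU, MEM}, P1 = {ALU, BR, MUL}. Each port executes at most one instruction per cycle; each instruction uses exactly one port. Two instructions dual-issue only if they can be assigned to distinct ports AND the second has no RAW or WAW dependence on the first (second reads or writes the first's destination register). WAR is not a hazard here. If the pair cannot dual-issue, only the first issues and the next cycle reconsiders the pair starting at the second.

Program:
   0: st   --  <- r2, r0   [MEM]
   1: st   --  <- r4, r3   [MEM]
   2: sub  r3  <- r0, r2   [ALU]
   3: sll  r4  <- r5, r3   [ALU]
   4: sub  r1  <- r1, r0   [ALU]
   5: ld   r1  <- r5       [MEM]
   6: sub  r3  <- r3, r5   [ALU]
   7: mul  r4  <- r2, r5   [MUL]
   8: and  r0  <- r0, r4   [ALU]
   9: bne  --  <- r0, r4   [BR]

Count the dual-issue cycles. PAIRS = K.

#0 head=0: st.MEM i0 no-port MEM/MEM
#1 head=1: st.MEM+sub.ALU i1&i2 2-wide
#2 head=3: sll.ALU+sub.ALU i3&i4 2-wide
#3 head=5: ld.MEM+sub.ALU i5&i6 2-wide
#4 head=7: mul.MUL i7 RAW r4
#5 head=8: and.ALU i8 RAW r0
#6 head=9: bne.BR i9 tail

PAIRS = 3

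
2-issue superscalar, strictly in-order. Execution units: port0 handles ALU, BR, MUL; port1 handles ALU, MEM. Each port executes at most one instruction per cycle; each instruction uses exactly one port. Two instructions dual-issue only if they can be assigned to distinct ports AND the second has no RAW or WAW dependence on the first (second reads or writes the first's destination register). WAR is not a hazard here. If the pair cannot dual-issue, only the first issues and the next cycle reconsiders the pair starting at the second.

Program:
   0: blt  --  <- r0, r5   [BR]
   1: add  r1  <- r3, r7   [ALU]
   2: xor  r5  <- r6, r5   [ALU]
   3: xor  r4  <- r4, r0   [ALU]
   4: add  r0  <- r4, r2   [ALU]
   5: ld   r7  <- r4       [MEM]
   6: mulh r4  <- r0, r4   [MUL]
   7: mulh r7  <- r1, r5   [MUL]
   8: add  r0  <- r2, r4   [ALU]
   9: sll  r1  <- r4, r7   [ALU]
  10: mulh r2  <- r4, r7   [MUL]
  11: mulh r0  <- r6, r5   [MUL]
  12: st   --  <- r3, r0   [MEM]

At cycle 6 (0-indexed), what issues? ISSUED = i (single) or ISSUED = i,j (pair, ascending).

ISSUED = 11

  cy0 -> i0+i1 (blt.BR add.ALU) dual
  cy1 -> i2+i3 (xor.ALU xor.ALU) dual
  cy2 -> i4+i5 (add.ALU ld.MEM) dual
  cy3 -> i6 (mulh.MUL) no-port MUL/MUL
  cy4 -> i7+i8 (mulh.MUL add.ALU) dual
  cy5 -> i9+i10 (sll.ALU mulh.MUL) dual
  cy6 -> i11 (mulh.MUL) RAW r0
  cy7 -> i12 (st.MEM) tail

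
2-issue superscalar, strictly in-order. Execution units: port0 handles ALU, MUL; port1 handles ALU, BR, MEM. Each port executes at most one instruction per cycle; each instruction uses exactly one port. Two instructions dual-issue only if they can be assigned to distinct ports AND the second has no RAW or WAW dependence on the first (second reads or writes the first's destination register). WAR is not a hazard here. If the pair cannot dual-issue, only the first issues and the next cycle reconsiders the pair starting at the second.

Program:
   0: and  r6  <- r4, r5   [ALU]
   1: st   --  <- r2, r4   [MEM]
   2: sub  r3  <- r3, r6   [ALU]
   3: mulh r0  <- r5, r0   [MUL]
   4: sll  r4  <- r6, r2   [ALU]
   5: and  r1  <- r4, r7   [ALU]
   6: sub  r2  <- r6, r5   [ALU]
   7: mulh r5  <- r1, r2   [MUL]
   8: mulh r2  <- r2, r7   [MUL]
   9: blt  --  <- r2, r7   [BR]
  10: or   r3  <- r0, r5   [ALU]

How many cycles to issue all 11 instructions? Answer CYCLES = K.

CYCLES = 7

t=0 i0+i1:and.ALU/st.MEM ; 2-wide
t=1 i2+i3:sub.ALU/mulh.MUL ; 2-wide
t=2 i4:sll.ALU ; RAW r4
t=3 i5+i6:and.ALU/sub.ALU ; 2-wide
t=4 i7:mulh.MUL ; no-port MUL/MUL
t=5 i8:mulh.MUL ; RAW r2
t=6 i9+i10:blt.BR/or.ALU ; 2-wide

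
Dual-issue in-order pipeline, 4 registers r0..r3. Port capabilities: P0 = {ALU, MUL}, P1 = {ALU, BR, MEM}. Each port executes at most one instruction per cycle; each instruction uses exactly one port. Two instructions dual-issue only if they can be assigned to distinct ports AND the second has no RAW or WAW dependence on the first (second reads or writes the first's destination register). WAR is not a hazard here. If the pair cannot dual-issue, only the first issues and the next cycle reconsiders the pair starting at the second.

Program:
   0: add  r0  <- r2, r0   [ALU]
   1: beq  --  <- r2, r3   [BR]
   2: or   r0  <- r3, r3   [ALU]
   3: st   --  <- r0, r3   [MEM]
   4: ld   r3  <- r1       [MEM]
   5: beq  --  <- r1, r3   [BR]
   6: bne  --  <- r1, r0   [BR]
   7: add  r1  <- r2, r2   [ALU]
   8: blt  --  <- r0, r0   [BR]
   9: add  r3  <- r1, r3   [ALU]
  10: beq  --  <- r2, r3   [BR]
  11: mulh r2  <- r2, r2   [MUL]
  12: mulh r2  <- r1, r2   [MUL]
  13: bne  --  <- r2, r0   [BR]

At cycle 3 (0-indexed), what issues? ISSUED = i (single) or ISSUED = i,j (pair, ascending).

ISSUED = 4

0. add+beq @i0,i1  | dual
1. or @i2  | RAW r0
2. st @i3  | no-port MEM/MEM
3. ld @i4  | no-port MEM/BR
4. beq @i5  | no-port BR/BR
5. bne+add @i6,i7  | dual
6. blt+add @i8,i9  | dual
7. beq+mulh @i10,i11  | dual
8. mulh @i12  | RAW r2
9. bne @i13  | tail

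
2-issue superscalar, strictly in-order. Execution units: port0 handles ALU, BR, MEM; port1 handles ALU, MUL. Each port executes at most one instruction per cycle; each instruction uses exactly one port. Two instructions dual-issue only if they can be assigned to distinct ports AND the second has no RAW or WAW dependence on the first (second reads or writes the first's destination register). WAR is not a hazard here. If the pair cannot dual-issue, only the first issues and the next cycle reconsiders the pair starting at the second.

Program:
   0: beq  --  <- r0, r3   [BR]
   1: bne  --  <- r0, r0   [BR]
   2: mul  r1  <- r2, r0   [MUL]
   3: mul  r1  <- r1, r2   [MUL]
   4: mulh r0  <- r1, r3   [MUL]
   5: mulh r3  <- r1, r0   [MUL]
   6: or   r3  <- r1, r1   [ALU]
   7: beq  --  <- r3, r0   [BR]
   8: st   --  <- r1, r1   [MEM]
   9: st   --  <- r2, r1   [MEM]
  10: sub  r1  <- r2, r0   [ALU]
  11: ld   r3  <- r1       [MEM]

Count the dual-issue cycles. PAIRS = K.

t=0 i0:beq ; no-port BR/BR
t=1 i1/i2:bne+mul ; 2-wide
t=2 i3:mul ; no-port MUL/MUL
t=3 i4:mulh ; no-port MUL/MUL
t=4 i5:mulh ; WAW r3
t=5 i6:or ; RAW r3
t=6 i7:beq ; no-port BR/MEM
t=7 i8:st ; no-port MEM/MEM
t=8 i9/i10:st+sub ; 2-wide
t=9 i11:ld ; tail

PAIRS = 2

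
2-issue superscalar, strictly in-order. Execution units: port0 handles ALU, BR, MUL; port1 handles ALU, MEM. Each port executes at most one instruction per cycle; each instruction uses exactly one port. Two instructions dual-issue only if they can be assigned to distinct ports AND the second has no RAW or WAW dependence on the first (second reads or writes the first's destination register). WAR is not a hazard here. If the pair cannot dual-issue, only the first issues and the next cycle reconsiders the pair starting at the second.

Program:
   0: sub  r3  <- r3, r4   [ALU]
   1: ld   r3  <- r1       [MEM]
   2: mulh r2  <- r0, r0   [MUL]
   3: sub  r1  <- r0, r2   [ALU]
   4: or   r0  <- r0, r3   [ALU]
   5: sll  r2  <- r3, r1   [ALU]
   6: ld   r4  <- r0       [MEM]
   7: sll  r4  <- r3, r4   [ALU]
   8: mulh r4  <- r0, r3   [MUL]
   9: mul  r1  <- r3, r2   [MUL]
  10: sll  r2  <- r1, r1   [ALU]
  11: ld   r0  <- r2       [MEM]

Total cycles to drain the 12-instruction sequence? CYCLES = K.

CYCLES = 9

[0] i0  sub  -- WAW r3
[1] i1+i2  ld mulh  -- dual
[2] i3+i4  sub or  -- dual
[3] i5+i6  sll ld  -- dual
[4] i7  sll  -- WAW r4
[5] i8  mulh  -- no-port MUL/MUL
[6] i9  mul  -- RAW r1
[7] i10  sll  -- RAW r2
[8] i11  ld  -- tail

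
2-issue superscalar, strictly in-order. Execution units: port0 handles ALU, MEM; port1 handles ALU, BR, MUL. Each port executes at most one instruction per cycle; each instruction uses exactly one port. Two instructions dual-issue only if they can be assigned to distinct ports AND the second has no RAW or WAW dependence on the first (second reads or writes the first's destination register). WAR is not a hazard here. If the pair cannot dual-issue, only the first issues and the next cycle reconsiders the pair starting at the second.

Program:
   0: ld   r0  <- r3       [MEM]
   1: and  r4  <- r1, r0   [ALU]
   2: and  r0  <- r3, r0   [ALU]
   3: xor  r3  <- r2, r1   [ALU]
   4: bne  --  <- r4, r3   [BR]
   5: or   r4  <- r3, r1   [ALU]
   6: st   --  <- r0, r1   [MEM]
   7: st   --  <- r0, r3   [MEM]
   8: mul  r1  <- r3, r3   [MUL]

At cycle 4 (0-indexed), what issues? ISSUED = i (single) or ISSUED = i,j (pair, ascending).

ISSUED = 6

0. ld @i0  | RAW r0
1. and+and @i1+i2  | pair
2. xor @i3  | RAW r3
3. bne+or @i4+i5  | pair
4. st @i6  | no-port MEM/MEM
5. st+mul @i7+i8  | pair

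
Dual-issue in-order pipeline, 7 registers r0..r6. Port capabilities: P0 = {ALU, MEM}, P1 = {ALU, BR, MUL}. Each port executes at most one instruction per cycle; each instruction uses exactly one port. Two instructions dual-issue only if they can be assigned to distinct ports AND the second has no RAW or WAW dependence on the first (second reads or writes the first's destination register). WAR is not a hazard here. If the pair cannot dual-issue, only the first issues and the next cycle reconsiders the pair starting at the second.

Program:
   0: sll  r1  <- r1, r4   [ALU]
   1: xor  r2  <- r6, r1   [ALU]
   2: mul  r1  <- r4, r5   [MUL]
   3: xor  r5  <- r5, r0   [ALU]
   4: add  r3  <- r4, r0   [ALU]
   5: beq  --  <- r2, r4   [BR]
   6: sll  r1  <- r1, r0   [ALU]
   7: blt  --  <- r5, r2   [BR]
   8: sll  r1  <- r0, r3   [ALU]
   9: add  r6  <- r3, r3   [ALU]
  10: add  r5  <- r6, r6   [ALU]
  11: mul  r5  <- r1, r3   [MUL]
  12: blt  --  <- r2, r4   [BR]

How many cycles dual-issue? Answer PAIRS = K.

  cy0 -> i0 (sll.ALU) RAW r1
  cy1 -> i1/i2 (xor.ALU mul.MUL) dual
  cy2 -> i3/i4 (xor.ALU add.ALU) dual
  cy3 -> i5/i6 (beq.BR sll.ALU) dual
  cy4 -> i7/i8 (blt.BR sll.ALU) dual
  cy5 -> i9 (add.ALU) RAW r6
  cy6 -> i10 (add.ALU) WAW r5
  cy7 -> i11 (mul.MUL) no-port MUL/BR
  cy8 -> i12 (blt.BR) tail

PAIRS = 4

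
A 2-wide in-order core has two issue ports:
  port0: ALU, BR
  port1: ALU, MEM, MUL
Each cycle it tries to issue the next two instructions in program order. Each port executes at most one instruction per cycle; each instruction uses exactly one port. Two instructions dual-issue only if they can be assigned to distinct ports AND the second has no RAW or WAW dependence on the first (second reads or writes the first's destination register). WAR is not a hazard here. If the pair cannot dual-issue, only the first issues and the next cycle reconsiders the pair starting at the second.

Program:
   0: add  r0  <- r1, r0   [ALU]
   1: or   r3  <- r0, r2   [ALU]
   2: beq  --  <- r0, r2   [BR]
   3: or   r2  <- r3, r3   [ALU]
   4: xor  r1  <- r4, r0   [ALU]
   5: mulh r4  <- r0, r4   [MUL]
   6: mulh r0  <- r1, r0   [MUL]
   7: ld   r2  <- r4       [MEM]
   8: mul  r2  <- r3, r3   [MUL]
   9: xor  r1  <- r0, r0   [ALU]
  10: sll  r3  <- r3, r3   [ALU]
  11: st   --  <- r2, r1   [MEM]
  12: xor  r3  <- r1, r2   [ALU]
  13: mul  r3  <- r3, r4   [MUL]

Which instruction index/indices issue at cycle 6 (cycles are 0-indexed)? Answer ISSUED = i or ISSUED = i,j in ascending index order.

ISSUED = 8,9

[0] i0  add  -- RAW r0
[1] i1,i2  or/beq  -- 2-wide
[2] i3,i4  or/xor  -- 2-wide
[3] i5  mulh  -- no-port MUL/MUL
[4] i6  mulh  -- no-port MUL/MEM
[5] i7  ld  -- no-port MEM/MUL
[6] i8,i9  mul/xor  -- 2-wide
[7] i10,i11  sll/st  -- 2-wide
[8] i12  xor  -- RAW+WAW r3
[9] i13  mul  -- tail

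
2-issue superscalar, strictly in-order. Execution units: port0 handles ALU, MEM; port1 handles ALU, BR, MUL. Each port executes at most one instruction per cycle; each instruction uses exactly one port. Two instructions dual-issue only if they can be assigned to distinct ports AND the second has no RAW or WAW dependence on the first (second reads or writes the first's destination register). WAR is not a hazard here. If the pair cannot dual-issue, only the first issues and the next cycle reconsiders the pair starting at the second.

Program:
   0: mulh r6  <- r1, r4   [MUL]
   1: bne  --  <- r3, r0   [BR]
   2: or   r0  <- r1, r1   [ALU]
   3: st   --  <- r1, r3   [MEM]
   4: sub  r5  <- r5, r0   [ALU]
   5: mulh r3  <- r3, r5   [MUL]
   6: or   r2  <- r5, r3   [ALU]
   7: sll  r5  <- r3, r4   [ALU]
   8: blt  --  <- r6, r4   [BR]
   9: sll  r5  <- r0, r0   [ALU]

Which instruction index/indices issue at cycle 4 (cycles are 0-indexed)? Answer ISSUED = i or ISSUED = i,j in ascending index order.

c0: i0 mulh.MUL  no-port MUL/BR
c1: i1,i2 bne.BR or.ALU  pair
c2: i3,i4 st.MEM sub.ALU  pair
c3: i5 mulh.MUL  RAW r3
c4: i6,i7 or.ALU sll.ALU  pair
c5: i8,i9 blt.BR sll.ALU  pair

ISSUED = 6,7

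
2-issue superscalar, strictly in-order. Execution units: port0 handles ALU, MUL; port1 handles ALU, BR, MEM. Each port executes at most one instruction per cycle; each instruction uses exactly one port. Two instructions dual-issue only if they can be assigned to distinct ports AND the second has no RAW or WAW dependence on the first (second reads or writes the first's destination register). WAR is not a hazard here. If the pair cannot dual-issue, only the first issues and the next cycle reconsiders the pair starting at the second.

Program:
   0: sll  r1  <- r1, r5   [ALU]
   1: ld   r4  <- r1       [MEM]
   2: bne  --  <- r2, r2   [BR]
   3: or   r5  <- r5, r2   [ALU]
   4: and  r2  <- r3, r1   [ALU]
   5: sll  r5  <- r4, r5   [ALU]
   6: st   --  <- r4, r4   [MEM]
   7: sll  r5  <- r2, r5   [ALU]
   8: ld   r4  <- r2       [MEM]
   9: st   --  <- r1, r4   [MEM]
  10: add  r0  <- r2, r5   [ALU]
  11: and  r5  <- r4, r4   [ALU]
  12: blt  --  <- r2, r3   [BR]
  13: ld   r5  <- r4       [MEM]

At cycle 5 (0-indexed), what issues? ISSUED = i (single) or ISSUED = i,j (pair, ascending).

ISSUED = 8

#0 head=0: sll i0 RAW r1
#1 head=1: ld i1 no-port MEM/BR
#2 head=2: bne;or i2&i3 2-wide
#3 head=4: and;sll i4&i5 2-wide
#4 head=6: st;sll i6&i7 2-wide
#5 head=8: ld i8 no-port MEM/MEM
#6 head=9: st;add i9&i10 2-wide
#7 head=11: and;blt i11&i12 2-wide
#8 head=13: ld i13 tail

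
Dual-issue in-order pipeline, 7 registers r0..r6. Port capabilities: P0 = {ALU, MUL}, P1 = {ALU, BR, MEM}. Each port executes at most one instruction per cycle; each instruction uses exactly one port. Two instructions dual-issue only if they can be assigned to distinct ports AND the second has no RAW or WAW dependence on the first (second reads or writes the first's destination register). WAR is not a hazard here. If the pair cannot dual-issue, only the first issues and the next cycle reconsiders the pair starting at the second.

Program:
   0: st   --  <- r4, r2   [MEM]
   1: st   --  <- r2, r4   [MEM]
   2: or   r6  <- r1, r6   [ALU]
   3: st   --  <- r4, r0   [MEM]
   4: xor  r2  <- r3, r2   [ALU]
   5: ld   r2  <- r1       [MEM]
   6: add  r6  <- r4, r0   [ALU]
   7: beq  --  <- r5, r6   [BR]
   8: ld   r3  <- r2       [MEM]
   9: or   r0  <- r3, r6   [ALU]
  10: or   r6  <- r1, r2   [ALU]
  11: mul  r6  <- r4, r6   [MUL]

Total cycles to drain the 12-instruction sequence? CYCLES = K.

[0] i0  st.MEM  -- no-port MEM/MEM
[1] i1+i2  st.MEM+or.ALU  -- pair
[2] i3+i4  st.MEM+xor.ALU  -- pair
[3] i5+i6  ld.MEM+add.ALU  -- pair
[4] i7  beq.BR  -- no-port BR/MEM
[5] i8  ld.MEM  -- RAW r3
[6] i9+i10  or.ALU+or.ALU  -- pair
[7] i11  mul.MUL  -- tail

CYCLES = 8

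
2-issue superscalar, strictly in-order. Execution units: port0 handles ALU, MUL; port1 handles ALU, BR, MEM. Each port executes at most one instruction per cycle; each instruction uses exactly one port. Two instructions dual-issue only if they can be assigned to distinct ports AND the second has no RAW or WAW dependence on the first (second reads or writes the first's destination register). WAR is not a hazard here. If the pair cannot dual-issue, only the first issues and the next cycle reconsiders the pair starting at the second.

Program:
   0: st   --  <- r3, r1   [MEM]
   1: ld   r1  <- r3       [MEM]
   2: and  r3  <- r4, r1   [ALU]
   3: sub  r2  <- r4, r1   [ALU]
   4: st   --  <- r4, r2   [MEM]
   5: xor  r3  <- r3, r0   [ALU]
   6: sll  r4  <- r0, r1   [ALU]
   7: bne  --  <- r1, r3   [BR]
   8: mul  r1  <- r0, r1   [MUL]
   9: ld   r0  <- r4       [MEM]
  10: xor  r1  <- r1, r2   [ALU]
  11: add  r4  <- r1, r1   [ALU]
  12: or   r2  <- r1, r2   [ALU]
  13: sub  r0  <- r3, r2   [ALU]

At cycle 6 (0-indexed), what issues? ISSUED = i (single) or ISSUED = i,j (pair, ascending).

#0 head=0: st.MEM i0 no-port MEM/MEM
#1 head=1: ld.MEM i1 RAW r1
#2 head=2: and.ALU+sub.ALU i2&i3 2-wide
#3 head=4: st.MEM+xor.ALU i4&i5 2-wide
#4 head=6: sll.ALU+bne.BR i6&i7 2-wide
#5 head=8: mul.MUL+ld.MEM i8&i9 2-wide
#6 head=10: xor.ALU i10 RAW r1
#7 head=11: add.ALU+or.ALU i11&i12 2-wide
#8 head=13: sub.ALU i13 tail

ISSUED = 10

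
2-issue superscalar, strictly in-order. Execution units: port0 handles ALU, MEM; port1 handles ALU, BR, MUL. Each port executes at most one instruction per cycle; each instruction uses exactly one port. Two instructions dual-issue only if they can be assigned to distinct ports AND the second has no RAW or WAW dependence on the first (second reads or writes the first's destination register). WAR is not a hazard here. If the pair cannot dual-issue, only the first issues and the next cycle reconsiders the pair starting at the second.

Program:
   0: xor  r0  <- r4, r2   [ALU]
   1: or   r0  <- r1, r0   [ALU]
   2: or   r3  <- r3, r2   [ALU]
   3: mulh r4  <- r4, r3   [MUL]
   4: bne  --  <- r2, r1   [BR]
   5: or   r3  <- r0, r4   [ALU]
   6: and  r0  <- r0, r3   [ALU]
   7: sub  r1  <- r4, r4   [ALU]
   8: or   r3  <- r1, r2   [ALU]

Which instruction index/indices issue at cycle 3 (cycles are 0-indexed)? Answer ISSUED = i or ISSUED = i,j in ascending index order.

ISSUED = 4,5

  cy0 -> i0 (xor.ALU) RAW+WAW r0
  cy1 -> i1+i2 (or.ALU or.ALU) 2-wide
  cy2 -> i3 (mulh.MUL) no-port MUL/BR
  cy3 -> i4+i5 (bne.BR or.ALU) 2-wide
  cy4 -> i6+i7 (and.ALU sub.ALU) 2-wide
  cy5 -> i8 (or.ALU) tail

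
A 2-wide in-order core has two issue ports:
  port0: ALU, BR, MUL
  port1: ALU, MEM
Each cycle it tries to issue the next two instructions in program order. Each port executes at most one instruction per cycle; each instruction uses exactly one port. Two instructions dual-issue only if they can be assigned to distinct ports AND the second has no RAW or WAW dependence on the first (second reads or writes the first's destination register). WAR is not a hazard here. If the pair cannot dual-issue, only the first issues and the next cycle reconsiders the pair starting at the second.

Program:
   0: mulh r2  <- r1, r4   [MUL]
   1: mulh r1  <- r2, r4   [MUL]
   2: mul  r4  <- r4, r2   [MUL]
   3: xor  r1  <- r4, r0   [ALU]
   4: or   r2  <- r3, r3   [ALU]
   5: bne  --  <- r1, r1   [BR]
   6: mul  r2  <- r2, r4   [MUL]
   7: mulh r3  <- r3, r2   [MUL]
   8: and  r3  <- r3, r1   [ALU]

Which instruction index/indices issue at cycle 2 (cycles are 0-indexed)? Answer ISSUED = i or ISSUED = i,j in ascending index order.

c0: i0 mulh  no-port MUL/MUL
c1: i1 mulh  no-port MUL/MUL
c2: i2 mul  RAW r4
c3: i3/i4 xor/or  2-wide
c4: i5 bne  no-port BR/MUL
c5: i6 mul  no-port MUL/MUL
c6: i7 mulh  RAW+WAW r3
c7: i8 and  tail

ISSUED = 2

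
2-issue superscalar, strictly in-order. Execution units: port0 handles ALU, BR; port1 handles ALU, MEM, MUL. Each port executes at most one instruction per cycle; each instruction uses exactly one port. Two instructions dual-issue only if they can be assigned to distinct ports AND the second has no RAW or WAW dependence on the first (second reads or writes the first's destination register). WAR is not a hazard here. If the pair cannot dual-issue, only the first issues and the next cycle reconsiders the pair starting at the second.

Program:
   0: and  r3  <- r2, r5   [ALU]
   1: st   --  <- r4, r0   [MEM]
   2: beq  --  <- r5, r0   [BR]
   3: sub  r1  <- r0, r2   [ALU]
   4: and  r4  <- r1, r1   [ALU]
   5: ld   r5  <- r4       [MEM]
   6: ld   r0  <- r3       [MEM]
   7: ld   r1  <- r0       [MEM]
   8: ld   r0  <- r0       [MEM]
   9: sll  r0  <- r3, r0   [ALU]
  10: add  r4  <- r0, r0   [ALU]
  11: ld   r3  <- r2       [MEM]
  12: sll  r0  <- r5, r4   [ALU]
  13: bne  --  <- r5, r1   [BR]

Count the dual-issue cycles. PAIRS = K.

PAIRS = 4

[0] i0/i1  and;st  -- dual
[1] i2/i3  beq;sub  -- dual
[2] i4  and  -- RAW r4
[3] i5  ld  -- no-port MEM/MEM
[4] i6  ld  -- no-port MEM/MEM
[5] i7  ld  -- no-port MEM/MEM
[6] i8  ld  -- RAW+WAW r0
[7] i9  sll  -- RAW r0
[8] i10/i11  add;ld  -- dual
[9] i12/i13  sll;bne  -- dual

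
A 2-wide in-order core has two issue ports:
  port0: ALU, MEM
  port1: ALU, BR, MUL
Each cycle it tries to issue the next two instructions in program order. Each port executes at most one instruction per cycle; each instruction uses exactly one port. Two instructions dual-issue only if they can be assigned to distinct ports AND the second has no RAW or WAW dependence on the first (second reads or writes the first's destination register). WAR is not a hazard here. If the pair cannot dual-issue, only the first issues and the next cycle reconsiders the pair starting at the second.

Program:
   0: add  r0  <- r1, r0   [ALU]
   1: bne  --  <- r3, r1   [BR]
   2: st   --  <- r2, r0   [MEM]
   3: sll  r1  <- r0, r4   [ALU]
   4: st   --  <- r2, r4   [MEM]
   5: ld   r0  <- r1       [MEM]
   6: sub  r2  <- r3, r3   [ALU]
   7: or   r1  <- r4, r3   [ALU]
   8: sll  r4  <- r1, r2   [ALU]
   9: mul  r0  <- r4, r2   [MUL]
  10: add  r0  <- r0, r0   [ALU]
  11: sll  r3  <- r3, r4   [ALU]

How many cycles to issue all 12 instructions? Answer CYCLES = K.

[0] i0,i1  add+bne  -- pair
[1] i2,i3  st+sll  -- pair
[2] i4  st  -- no-port MEM/MEM
[3] i5,i6  ld+sub  -- pair
[4] i7  or  -- RAW r1
[5] i8  sll  -- RAW r4
[6] i9  mul  -- RAW+WAW r0
[7] i10,i11  add+sll  -- pair

CYCLES = 8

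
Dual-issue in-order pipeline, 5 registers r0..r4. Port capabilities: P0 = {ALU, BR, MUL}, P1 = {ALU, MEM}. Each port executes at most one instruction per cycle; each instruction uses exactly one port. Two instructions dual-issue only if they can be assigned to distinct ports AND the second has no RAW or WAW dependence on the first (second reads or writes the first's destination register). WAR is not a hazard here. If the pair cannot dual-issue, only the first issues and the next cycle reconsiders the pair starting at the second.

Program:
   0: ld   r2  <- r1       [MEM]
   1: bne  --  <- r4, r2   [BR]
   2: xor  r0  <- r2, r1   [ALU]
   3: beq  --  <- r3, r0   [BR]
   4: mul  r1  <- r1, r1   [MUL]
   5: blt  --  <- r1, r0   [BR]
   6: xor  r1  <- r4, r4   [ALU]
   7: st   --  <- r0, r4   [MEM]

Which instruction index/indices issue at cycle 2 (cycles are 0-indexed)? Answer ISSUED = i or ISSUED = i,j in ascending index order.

[0] i0  ld  -- RAW r2
[1] i1&i2  bne xor  -- 2-wide
[2] i3  beq  -- no-port BR/MUL
[3] i4  mul  -- no-port MUL/BR
[4] i5&i6  blt xor  -- 2-wide
[5] i7  st  -- tail

ISSUED = 3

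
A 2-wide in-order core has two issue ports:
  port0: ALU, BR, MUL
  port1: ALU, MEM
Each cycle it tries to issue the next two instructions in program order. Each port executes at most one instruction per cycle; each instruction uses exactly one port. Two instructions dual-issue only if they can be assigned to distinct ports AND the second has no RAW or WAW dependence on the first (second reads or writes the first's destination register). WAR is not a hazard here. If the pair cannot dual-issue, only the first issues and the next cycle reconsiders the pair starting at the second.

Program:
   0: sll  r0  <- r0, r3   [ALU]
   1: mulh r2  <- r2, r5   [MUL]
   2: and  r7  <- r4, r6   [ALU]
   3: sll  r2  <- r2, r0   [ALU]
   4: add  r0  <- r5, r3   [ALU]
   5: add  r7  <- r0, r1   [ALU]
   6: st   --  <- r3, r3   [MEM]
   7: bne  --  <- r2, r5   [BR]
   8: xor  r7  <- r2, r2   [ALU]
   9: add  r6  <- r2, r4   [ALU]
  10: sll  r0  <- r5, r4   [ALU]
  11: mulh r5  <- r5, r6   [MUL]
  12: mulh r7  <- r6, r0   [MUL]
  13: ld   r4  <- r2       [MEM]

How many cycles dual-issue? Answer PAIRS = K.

PAIRS = 6

c0: i0,i1 sll.ALU/mulh.MUL  dual
c1: i2,i3 and.ALU/sll.ALU  dual
c2: i4 add.ALU  RAW r0
c3: i5,i6 add.ALU/st.MEM  dual
c4: i7,i8 bne.BR/xor.ALU  dual
c5: i9,i10 add.ALU/sll.ALU  dual
c6: i11 mulh.MUL  no-port MUL/MUL
c7: i12,i13 mulh.MUL/ld.MEM  dual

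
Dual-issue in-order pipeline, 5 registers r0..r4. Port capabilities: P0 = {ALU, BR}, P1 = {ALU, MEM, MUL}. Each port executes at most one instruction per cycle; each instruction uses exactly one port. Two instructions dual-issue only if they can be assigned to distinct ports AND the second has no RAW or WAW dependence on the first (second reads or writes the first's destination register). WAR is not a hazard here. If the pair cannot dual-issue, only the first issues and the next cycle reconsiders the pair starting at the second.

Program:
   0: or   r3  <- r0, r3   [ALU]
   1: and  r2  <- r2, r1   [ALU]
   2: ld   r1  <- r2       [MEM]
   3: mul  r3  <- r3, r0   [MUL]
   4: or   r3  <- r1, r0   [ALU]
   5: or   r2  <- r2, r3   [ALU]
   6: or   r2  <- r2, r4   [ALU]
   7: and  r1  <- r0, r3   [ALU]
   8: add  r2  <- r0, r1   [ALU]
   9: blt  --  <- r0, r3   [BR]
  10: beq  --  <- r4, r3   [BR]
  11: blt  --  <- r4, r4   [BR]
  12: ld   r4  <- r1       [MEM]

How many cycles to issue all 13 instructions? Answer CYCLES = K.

0. or+and @i0&i1  | 2-wide
1. ld @i2  | no-port MEM/MUL
2. mul @i3  | WAW r3
3. or @i4  | RAW r3
4. or @i5  | RAW+WAW r2
5. or+and @i6&i7  | 2-wide
6. add+blt @i8&i9  | 2-wide
7. beq @i10  | no-port BR/BR
8. blt+ld @i11&i12  | 2-wide

CYCLES = 9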